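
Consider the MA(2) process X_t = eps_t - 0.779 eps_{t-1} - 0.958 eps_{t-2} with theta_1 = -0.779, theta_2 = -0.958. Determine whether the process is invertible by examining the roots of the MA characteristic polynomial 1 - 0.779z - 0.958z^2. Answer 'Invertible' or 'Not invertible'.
\text{Not invertible}

The MA(q) characteristic polynomial is P(z) = 1 - 0.779z - 0.958z^2.
Invertibility requires all roots to lie outside the unit circle, i.e. |z| > 1 for every root.
Set 1 + (-0.779) z + (-0.958) z^2 = 0, i.e. a z^2 + b z + c = 0 with a = -0.958, b = -0.779, c = 1.
Discriminant D = b^2 - 4ac = (-0.779)^2 - 4*(-0.958)*1 = 0.606841 - (-3.832) = 4.438841.
D >= 0, so the roots are real: z = (-b +/- sqrt(D)) / (2a) = (0.779 +/- 2.106856) / (-1.916).
  z_1 = (0.779 + 2.106856) / (-1.916) = -1.5062,   |z_1| = 1.5062.
  z_2 = (0.779 - 2.106856) / (-1.916) = 0.693,   |z_2| = 0.693.
Moduli of all roots: 1.5062, 0.6930.
All moduli strictly greater than 1? No.
Verdict: Not invertible.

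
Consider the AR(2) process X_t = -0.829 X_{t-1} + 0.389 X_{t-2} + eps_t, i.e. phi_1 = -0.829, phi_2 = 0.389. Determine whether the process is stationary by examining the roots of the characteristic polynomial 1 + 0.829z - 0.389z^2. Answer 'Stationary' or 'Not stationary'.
\text{Not stationary}

The AR(p) characteristic polynomial is P(z) = 1 + 0.829z - 0.389z^2.
Stationarity requires all roots to lie outside the unit circle, i.e. |z| > 1 for every root.
Set 1 + (0.829) z + (-0.389) z^2 = 0, i.e. a z^2 + b z + c = 0 with a = -0.389, b = 0.829, c = 1.
Discriminant D = b^2 - 4ac = (0.829)^2 - 4*(-0.389)*1 = 0.687241 - (-1.556) = 2.243241.
D >= 0, so the roots are real: z = (-b +/- sqrt(D)) / (2a) = (-0.829 +/- 1.497745) / (-0.778).
  z_1 = (-0.829 + 1.497745) / (-0.778) = -0.8596,   |z_1| = 0.8596.
  z_2 = (-0.829 - 1.497745) / (-0.778) = 2.9907,   |z_2| = 2.9907.
Moduli of all roots: 0.8596, 2.9907.
All moduli strictly greater than 1? No.
Verdict: Not stationary.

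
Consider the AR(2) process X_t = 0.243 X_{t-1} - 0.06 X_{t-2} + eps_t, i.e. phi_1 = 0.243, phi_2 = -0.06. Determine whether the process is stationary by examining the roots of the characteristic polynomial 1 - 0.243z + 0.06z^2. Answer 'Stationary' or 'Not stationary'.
\text{Stationary}

The AR(p) characteristic polynomial is P(z) = 1 - 0.243z + 0.06z^2.
Stationarity requires all roots to lie outside the unit circle, i.e. |z| > 1 for every root.
Set 1 + (-0.243) z + (0.06) z^2 = 0, i.e. a z^2 + b z + c = 0 with a = 0.06, b = -0.243, c = 1.
Discriminant D = b^2 - 4ac = (-0.243)^2 - 4*(0.06)*1 = 0.059049 - (0.24) = -0.180951.
D < 0, so the roots are the complex-conjugate pair z = (-b +/- i sqrt(-D)) / (2a) = 2.025 +/- 3.5449i.
For a conjugate pair |z|^2 = z * conj(z) = (product of roots) = c/a = 1/(0.06) = 16.666667, so |z| = sqrt(16.666667) = 4.0825 for both roots.
Moduli of all roots: 4.0825, 4.0825.
All moduli strictly greater than 1? Yes.
Verdict: Stationary.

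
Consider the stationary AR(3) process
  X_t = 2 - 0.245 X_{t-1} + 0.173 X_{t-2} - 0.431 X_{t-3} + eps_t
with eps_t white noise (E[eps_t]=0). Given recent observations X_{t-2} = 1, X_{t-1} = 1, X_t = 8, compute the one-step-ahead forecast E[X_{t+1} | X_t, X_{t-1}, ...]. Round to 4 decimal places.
E[X_{t+1} \mid \mathcal F_t] = -0.2180

For an AR(p) model X_t = c + sum_i phi_i X_{t-i} + eps_t, the
one-step-ahead conditional mean is
  E[X_{t+1} | X_t, ...] = c + sum_i phi_i X_{t+1-i}.
Substitute known values:
  E[X_{t+1} | ...] = 2 + (-0.245) * (8) + (0.173) * (1) + (-0.431) * (1)
                   = -0.2180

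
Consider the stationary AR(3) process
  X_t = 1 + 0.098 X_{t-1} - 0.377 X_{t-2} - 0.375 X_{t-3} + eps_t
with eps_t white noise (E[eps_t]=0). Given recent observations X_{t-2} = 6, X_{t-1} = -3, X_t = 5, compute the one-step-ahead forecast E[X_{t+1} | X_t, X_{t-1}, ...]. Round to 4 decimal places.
E[X_{t+1} \mid \mathcal F_t] = 0.3710

For an AR(p) model X_t = c + sum_i phi_i X_{t-i} + eps_t, the
one-step-ahead conditional mean is
  E[X_{t+1} | X_t, ...] = c + sum_i phi_i X_{t+1-i}.
Substitute known values:
  E[X_{t+1} | ...] = 1 + (0.098) * (5) + (-0.377) * (-3) + (-0.375) * (6)
                   = 0.3710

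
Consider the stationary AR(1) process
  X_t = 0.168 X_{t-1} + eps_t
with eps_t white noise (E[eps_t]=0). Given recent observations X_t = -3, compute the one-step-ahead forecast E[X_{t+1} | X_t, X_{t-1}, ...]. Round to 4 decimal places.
E[X_{t+1} \mid \mathcal F_t] = -0.5040

For an AR(p) model X_t = c + sum_i phi_i X_{t-i} + eps_t, the
one-step-ahead conditional mean is
  E[X_{t+1} | X_t, ...] = c + sum_i phi_i X_{t+1-i}.
Substitute known values:
  E[X_{t+1} | ...] = (0.168) * (-3)
                   = -0.5040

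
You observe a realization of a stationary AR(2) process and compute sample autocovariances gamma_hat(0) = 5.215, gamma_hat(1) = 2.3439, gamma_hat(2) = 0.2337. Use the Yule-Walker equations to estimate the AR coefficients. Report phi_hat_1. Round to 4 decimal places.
\hat\phi_{1} = 0.5380

The Yule-Walker equations for an AR(p) process read, in matrix form,
  Gamma_p phi = r_p,   with   (Gamma_p)_{ij} = gamma(|i - j|),
                       (r_p)_i = gamma(i),   i,j = 1..p.
Substitute the sample gammas (Toeplitz matrix and right-hand side of size 2):
  Gamma_p = [[5.215, 2.3439], [2.3439, 5.215]]
  r_p     = [2.3439, 0.2337]
Written out:
  5.215 phi_1 + 2.3439 phi_2 = 2.3439
  2.3439 phi_1 + 5.215 phi_2 = 0.2337
Solve by Cramer's rule:
  det = gamma(0)^2 - gamma(1)^2 = (5.215)^2 - (2.3439)^2 = 27.196225 - 5.49386721 = 21.70235779
  phi_hat_1 = [gamma(1) gamma(0) - gamma(1) gamma(2)] / det = [(2.3439)(5.215) - (2.3439)(0.2337)] / 21.70235779 = 11.67566907 / 21.70235779 = 0.538
  phi_hat_2 = [gamma(0) gamma(2) - gamma(1)^2] / det = [(5.215)(0.2337) - (2.3439)^2] / 21.70235779 = -4.27512171 / 21.70235779 = -0.197
So phi_hat = [0.5380, -0.1970].
Therefore phi_hat_1 = 0.5380.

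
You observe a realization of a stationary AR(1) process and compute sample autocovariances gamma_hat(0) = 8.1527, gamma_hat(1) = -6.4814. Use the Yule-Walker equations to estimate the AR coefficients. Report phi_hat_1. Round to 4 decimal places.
\hat\phi_{1} = -0.7950

The Yule-Walker equations for an AR(p) process read, in matrix form,
  Gamma_p phi = r_p,   with   (Gamma_p)_{ij} = gamma(|i - j|),
                       (r_p)_i = gamma(i),   i,j = 1..p.
Substitute the sample gammas (Toeplitz matrix and right-hand side of size 1):
  Gamma_p = [[8.1527]]
  r_p     = [-6.4814]
With p = 1 this is the single equation gamma(0) phi_1 = gamma(1):
  phi_hat_1 = gamma(1) / gamma(0) = -6.4814 / 8.1527 = -0.7950.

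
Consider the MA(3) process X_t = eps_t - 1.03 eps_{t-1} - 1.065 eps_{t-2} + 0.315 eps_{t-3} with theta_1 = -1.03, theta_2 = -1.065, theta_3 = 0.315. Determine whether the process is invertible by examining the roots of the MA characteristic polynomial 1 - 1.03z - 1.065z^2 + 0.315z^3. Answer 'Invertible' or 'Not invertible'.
\text{Not invertible}

The MA(q) characteristic polynomial is P(z) = 1 - 1.03z - 1.065z^2 + 0.315z^3.
Invertibility requires all roots to lie outside the unit circle, i.e. |z| > 1 for every root.
Degree 3: look for a simple real root z0 first, then factor out (1 - z/z0) and solve the remaining quadratic.
Testing z0 = 4: P(4) = 1 + (-1.03)(4) + (-1.065)(4)^2 + (0.315)(4)^3
  = 1 + (-4.12) + (-17.04) + (20.16) = 0.  So z_0 = 4 is a root, |z_0| = 4.
Divide out the factor (1 - 0.25 z) = (1 - z/z0) (since 1/z0 = 0.25):
  P(z) = (1 - 0.25 z)(1 + (-0.78) z + (-1.26) z^2)
  [check: z-coef -0.78 - (0.25) = -1.03; z^2-coef -1.26 - (0.25)(-0.78) = -1.065; z^3-coef -(0.25)(-1.26) = 0.315.]
Remaining roots from the quadratic factor 1 + (-0.78) z + (-1.26) z^2:
  Set 1 + (-0.78) z + (-1.26) z^2 = 0, i.e. a z^2 + b z + c = 0 with a = -1.26, b = -0.78, c = 1.
  Discriminant D = b^2 - 4ac = (-0.78)^2 - 4*(-1.26)*1 = 0.6084 - (-5.04) = 5.6484.
  D >= 0, so the roots are real: z = (-b +/- sqrt(D)) / (2a) = (0.78 +/- 2.376636) / (-2.52).
    z_1 = (0.78 + 2.376636) / (-2.52) = -1.2526,   |z_1| = 1.2526.
    z_2 = (0.78 - 2.376636) / (-2.52) = 0.6336,   |z_2| = 0.6336.
Moduli of all roots: 4.0000, 1.2526, 0.6336.
All moduli strictly greater than 1? No.
Verdict: Not invertible.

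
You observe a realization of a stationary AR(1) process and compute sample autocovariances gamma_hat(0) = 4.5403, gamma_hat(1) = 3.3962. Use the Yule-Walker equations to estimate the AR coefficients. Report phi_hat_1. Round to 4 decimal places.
\hat\phi_{1} = 0.7480

The Yule-Walker equations for an AR(p) process read, in matrix form,
  Gamma_p phi = r_p,   with   (Gamma_p)_{ij} = gamma(|i - j|),
                       (r_p)_i = gamma(i),   i,j = 1..p.
Substitute the sample gammas (Toeplitz matrix and right-hand side of size 1):
  Gamma_p = [[4.5403]]
  r_p     = [3.3962]
With p = 1 this is the single equation gamma(0) phi_1 = gamma(1):
  phi_hat_1 = gamma(1) / gamma(0) = 3.3962 / 4.5403 = 0.7480.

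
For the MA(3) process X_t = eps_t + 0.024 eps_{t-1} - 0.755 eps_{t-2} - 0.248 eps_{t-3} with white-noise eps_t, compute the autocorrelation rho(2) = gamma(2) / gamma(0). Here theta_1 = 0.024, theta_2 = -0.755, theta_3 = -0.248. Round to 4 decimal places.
\rho(2) = -0.4662

For an MA(q) process with theta_0 = 1, the autocovariance is
  gamma(k) = sigma^2 * sum_{i=0..q-k} theta_i * theta_{i+k},
and rho(k) = gamma(k) / gamma(0). Sigma^2 cancels.
  numerator   = (1)*(-0.755) + (0.024)*(-0.248) = -0.760952.
  denominator = (1)^2 + (0.024)^2 + (-0.755)^2 + (-0.248)^2 = 1.632105.
  rho(2) = -0.760952 / 1.632105 = -0.4662.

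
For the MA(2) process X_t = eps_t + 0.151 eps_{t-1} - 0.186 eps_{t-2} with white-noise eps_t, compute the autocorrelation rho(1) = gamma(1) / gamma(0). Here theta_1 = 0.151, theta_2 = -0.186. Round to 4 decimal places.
\rho(1) = 0.1162

For an MA(q) process with theta_0 = 1, the autocovariance is
  gamma(k) = sigma^2 * sum_{i=0..q-k} theta_i * theta_{i+k},
and rho(k) = gamma(k) / gamma(0). Sigma^2 cancels.
  numerator   = (1)*(0.151) + (0.151)*(-0.186) = 0.122914.
  denominator = (1)^2 + (0.151)^2 + (-0.186)^2 = 1.057397.
  rho(1) = 0.122914 / 1.057397 = 0.1162.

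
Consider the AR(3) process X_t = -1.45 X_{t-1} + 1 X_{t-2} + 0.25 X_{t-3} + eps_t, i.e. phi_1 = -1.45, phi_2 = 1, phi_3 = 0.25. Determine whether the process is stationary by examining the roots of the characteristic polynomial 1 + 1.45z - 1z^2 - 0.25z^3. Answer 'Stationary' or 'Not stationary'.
\text{Not stationary}

The AR(p) characteristic polynomial is P(z) = 1 + 1.45z - 1z^2 - 0.25z^3.
Stationarity requires all roots to lie outside the unit circle, i.e. |z| > 1 for every root.
Degree 3: look for a simple real root z0 first, then factor out (1 - z/z0) and solve the remaining quadratic.
Testing z0 = -5: P(-5) = 1 + (1.45)(-5) + (-1)(-5)^2 + (-0.25)(-5)^3
  = 1 + (-7.25) + (-25) + (31.25) = 0.  So z_0 = -5 is a root, |z_0| = 5.
Divide out the factor (1 + 0.2 z) = (1 - z/z0) (since 1/z0 = -0.2):
  P(z) = (1 + 0.2 z)(1 + (1.25) z + (-1.25) z^2)
  [check: z-coef 1.25 - (-0.2) = 1.45; z^2-coef -1.25 - (-0.2)(1.25) = -1; z^3-coef -(-0.2)(-1.25) = -0.25.]
Remaining roots from the quadratic factor 1 + (1.25) z + (-1.25) z^2:
  Set 1 + (1.25) z + (-1.25) z^2 = 0, i.e. a z^2 + b z + c = 0 with a = -1.25, b = 1.25, c = 1.
  Discriminant D = b^2 - 4ac = (1.25)^2 - 4*(-1.25)*1 = 1.5625 - (-5) = 6.5625.
  D >= 0, so the roots are real: z = (-b +/- sqrt(D)) / (2a) = (-1.25 +/- 2.561738) / (-2.5).
    z_1 = (-1.25 + 2.561738) / (-2.5) = -0.5247,   |z_1| = 0.5247.
    z_2 = (-1.25 - 2.561738) / (-2.5) = 1.5247,   |z_2| = 1.5247.
Moduli of all roots: 5.0000, 0.5247, 1.5247.
All moduli strictly greater than 1? No.
Verdict: Not stationary.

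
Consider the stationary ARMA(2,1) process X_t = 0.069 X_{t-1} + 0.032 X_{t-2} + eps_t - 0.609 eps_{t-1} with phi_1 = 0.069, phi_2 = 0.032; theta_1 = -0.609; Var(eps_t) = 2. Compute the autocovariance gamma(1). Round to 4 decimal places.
\gamma(1) = -1.0741

Multiply the model equation by X_{t-k} and take expectations. With theta_0 = psi_0 = 1 and psi_j the MA(infinity) weights, this gives
  gamma(k) - sum_i phi_i gamma(k-i) = c_k,
  c_k = sigma^2 * sum_{j=k..q} theta_j psi_{j-k}   (c_k = 0 for k > q),
using gamma(-m) = gamma(m).
psi-weights needed (psi_j = theta_j + sum_i phi_i psi_{j-i}):
  psi_1 = theta_1 + phi_1 = -0.609 + (0.069) = -0.54
Right-hand sides:
  c_0 = sigma^2 (1 + theta_1 psi_1) = 2 * (1 + (-0.609)(-0.54)) = 2 * 1.32886 = 2.65772
  c_1 = sigma^2 theta_1 = 2 * (-0.609) = -1.218
  c_2 = 0
Equations for k = 0, 1, 2 (AR order 2, c_2 = 0):
  (E0) gamma(0) = phi_1 gamma(1) + phi_2 gamma(2) + c_0
  (E1) gamma(1) = phi_1 gamma(0) + phi_2 gamma(1) + c_1
  (E2) gamma(2) = phi_1 gamma(1) + phi_2 gamma(0)
From (E1): gamma(1) = A gamma(0) + B with
  A = phi_1 / (1 - phi_2) = 0.069 / 0.968 = 0.071281,   B = c_1 / (1 - phi_2) = -1.218 / 0.968 = -1.258264.
Insert (E2) into (E0): gamma(0) (1 - phi_2^2) = phi_1 (1 + phi_2) gamma(1) + c_0.
  phi_1 (1 + phi_2) = (0.069)(1.032) = 0.071208,   1 - phi_2^2 = 0.998976.
Replace gamma(1) by A gamma(0) + B and collect gamma(0):
  gamma(0) [0.998976 - (0.071208)(0.071281)] = (0.071208)(-1.258264) + 2.65772
  gamma(0) * 0.9939 = 2.568122
  gamma(0) = 2.568122 / 0.9939 = 2.583883.
  gamma(1) = A gamma(0) + B = (0.071281)(2.583883) + (-1.258264) = -1.074083.
Therefore gamma(1) = -1.0741 (to 4 decimal places).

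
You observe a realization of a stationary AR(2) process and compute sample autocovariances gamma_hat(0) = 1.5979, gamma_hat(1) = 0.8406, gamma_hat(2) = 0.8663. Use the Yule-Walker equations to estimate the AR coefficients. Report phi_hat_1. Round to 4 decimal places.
\hat\phi_{1} = 0.3330

The Yule-Walker equations for an AR(p) process read, in matrix form,
  Gamma_p phi = r_p,   with   (Gamma_p)_{ij} = gamma(|i - j|),
                       (r_p)_i = gamma(i),   i,j = 1..p.
Substitute the sample gammas (Toeplitz matrix and right-hand side of size 2):
  Gamma_p = [[1.5979, 0.8406], [0.8406, 1.5979]]
  r_p     = [0.8406, 0.8663]
Written out:
  1.5979 phi_1 + 0.8406 phi_2 = 0.8406
  0.8406 phi_1 + 1.5979 phi_2 = 0.8663
Solve by Cramer's rule:
  det = gamma(0)^2 - gamma(1)^2 = (1.5979)^2 - (0.8406)^2 = 2.55328441 - 0.70660836 = 1.84667605
  phi_hat_1 = [gamma(1) gamma(0) - gamma(1) gamma(2)] / det = [(0.8406)(1.5979) - (0.8406)(0.8663)] / 1.84667605 = 0.61498296 / 1.84667605 = 0.333
  phi_hat_2 = [gamma(0) gamma(2) - gamma(1)^2] / det = [(1.5979)(0.8663) - (0.8406)^2] / 1.84667605 = 0.67765241 / 1.84667605 = 0.367
So phi_hat = [0.3330, 0.3670].
Therefore phi_hat_1 = 0.3330.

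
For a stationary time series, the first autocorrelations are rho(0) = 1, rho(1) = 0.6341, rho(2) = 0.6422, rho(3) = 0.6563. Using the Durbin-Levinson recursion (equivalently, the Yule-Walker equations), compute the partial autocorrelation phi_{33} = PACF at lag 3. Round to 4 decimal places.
\phi_{33} = 0.3150

The PACF at lag k is phi_{kk}, the last component of the solution
to the Yule-Walker system G_k phi = r_k where
  (G_k)_{ij} = rho(|i - j|), (r_k)_i = rho(i), i,j = 1..k.
Equivalently, Durbin-Levinson gives phi_{kk} iteratively:
  phi_{11} = rho(1)
  phi_{kk} = [rho(k) - sum_{j=1..k-1} phi_{k-1,j} rho(k-j)]
            / [1 - sum_{j=1..k-1} phi_{k-1,j} rho(j)],
  phi_{k,j} = phi_{k-1,j} - phi_{kk} phi_{k-1,k-j},  j = 1..k-1.
Step k = 1:
  phi_11 = rho(1) = 0.6341.
Step k = 2:
  phi_22 = [rho(2) - phi_11 rho(1)] / [1 - phi_11 rho(1)] = [0.6422 - (0.6341)(0.6341)] / [1 - (0.6341)(0.6341)]
         = 0.24011719 / 0.59791719 = 0.401589.
  Update: phi_21 = phi_11 - phi_22 phi_11 = 0.6341 - (0.401589)(0.6341) = 0.379452.
Step k = 3:
  phi_33 = [rho(3) - phi_21 rho(2) - phi_22 rho(1)] / [1 - phi_21 rho(1) - phi_22 rho(2)]
    numerator   = 0.6563 - (0.379452)(0.6422) - (0.401589)(0.6341) = 0.15796799
    denominator = 1 - (0.379452)(0.6341) - (0.401589)(0.6422) = 0.50148868
  phi_33 = 0.15796799 / 0.50148868 = 0.315.
Therefore phi_{33} = 0.3150.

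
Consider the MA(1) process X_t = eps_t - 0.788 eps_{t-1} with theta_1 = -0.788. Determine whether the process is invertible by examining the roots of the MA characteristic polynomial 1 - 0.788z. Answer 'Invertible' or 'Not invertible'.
\text{Invertible}

The MA(q) characteristic polynomial is P(z) = 1 - 0.788z.
Invertibility requires all roots to lie outside the unit circle, i.e. |z| > 1 for every root.
This is linear in z: 1 + (-0.788) z = 0  =>  z = -1/(-0.788) = 1.269036,  |z| = 1.269036.
Moduli of all roots: 1.2690.
All moduli strictly greater than 1? Yes.
Verdict: Invertible.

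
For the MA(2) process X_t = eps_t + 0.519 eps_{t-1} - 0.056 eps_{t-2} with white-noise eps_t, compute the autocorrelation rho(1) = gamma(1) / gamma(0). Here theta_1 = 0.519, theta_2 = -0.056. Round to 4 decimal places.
\rho(1) = 0.3850

For an MA(q) process with theta_0 = 1, the autocovariance is
  gamma(k) = sigma^2 * sum_{i=0..q-k} theta_i * theta_{i+k},
and rho(k) = gamma(k) / gamma(0). Sigma^2 cancels.
  numerator   = (1)*(0.519) + (0.519)*(-0.056) = 0.489936.
  denominator = (1)^2 + (0.519)^2 + (-0.056)^2 = 1.272497.
  rho(1) = 0.489936 / 1.272497 = 0.3850.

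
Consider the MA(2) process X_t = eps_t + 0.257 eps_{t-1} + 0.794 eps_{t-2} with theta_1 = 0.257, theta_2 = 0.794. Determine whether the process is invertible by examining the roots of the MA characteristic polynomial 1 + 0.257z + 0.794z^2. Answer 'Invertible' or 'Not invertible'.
\text{Invertible}

The MA(q) characteristic polynomial is P(z) = 1 + 0.257z + 0.794z^2.
Invertibility requires all roots to lie outside the unit circle, i.e. |z| > 1 for every root.
Set 1 + (0.257) z + (0.794) z^2 = 0, i.e. a z^2 + b z + c = 0 with a = 0.794, b = 0.257, c = 1.
Discriminant D = b^2 - 4ac = (0.257)^2 - 4*(0.794)*1 = 0.066049 - (3.176) = -3.109951.
D < 0, so the roots are the complex-conjugate pair z = (-b +/- i sqrt(-D)) / (2a) = -0.1618 +/- 1.1105i.
For a conjugate pair |z|^2 = z * conj(z) = (product of roots) = c/a = 1/(0.794) = 1.259446, so |z| = sqrt(1.259446) = 1.1223 for both roots.
Moduli of all roots: 1.1223, 1.1223.
All moduli strictly greater than 1? Yes.
Verdict: Invertible.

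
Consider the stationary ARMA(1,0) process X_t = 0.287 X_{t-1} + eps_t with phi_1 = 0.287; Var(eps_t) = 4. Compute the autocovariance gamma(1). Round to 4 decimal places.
\gamma(1) = 1.2510

Multiply the model equation by X_{t-k} and take expectations. With theta_0 = psi_0 = 1 and psi_j the MA(infinity) weights, this gives
  gamma(k) - sum_i phi_i gamma(k-i) = c_k,
  c_k = sigma^2 * sum_{j=k..q} theta_j psi_{j-k}   (c_k = 0 for k > q),
using gamma(-m) = gamma(m).
Pure AR (q = 0): c_0 = sigma^2 = 4, c_k = 0 for k >= 1.
Equations for k = 0 and k = 1 (AR order 1):
  gamma(0) = phi_1 gamma(1) + c_0
  gamma(1) = phi_1 gamma(0) + c_1
Substituting the second into the first: gamma(0) (1 - phi_1^2) = c_0 + phi_1 c_1, so
  gamma(0) = c_0 / (1 - phi_1^2) = 4 / (1 - (0.287)^2) = 4 / 0.917631 = 4.359051.
  gamma(1) = phi_1 gamma(0) = (0.287)(4.359051) = 1.251048.
Therefore gamma(1) = 1.2510 (to 4 decimal places).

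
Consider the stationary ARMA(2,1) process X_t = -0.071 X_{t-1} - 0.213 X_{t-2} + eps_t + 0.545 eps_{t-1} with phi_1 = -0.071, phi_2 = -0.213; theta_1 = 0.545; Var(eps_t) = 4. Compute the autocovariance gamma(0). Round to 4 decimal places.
\gamma(0) = 5.1851

Multiply the model equation by X_{t-k} and take expectations. With theta_0 = psi_0 = 1 and psi_j the MA(infinity) weights, this gives
  gamma(k) - sum_i phi_i gamma(k-i) = c_k,
  c_k = sigma^2 * sum_{j=k..q} theta_j psi_{j-k}   (c_k = 0 for k > q),
using gamma(-m) = gamma(m).
psi-weights needed (psi_j = theta_j + sum_i phi_i psi_{j-i}):
  psi_1 = theta_1 + phi_1 = 0.545 + (-0.071) = 0.474
Right-hand sides:
  c_0 = sigma^2 (1 + theta_1 psi_1) = 4 * (1 + (0.545)(0.474)) = 4 * 1.25833 = 5.03332
  c_1 = sigma^2 theta_1 = 4 * (0.545) = 2.18
  c_2 = 0
Equations for k = 0, 1, 2 (AR order 2, c_2 = 0):
  (E0) gamma(0) = phi_1 gamma(1) + phi_2 gamma(2) + c_0
  (E1) gamma(1) = phi_1 gamma(0) + phi_2 gamma(1) + c_1
  (E2) gamma(2) = phi_1 gamma(1) + phi_2 gamma(0)
From (E1): gamma(1) = A gamma(0) + B with
  A = phi_1 / (1 - phi_2) = -0.071 / 1.213 = -0.058533,   B = c_1 / (1 - phi_2) = 2.18 / 1.213 = 1.797197.
Insert (E2) into (E0): gamma(0) (1 - phi_2^2) = phi_1 (1 + phi_2) gamma(1) + c_0.
  phi_1 (1 + phi_2) = (-0.071)(0.787) = -0.055877,   1 - phi_2^2 = 0.954631.
Replace gamma(1) by A gamma(0) + B and collect gamma(0):
  gamma(0) [0.954631 - (-0.055877)(-0.058533)] = (-0.055877)(1.797197) + 5.03332
  gamma(0) * 0.95136 = 4.932898
  gamma(0) = 4.932898 / 0.95136 = 5.185099.
Therefore gamma(0) = 5.1851 (to 4 decimal places).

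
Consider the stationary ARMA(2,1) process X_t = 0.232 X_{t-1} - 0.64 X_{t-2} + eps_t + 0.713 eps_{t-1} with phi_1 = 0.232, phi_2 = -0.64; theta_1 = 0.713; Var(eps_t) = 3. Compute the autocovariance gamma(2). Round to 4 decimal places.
\gamma(2) = -5.0813

Multiply the model equation by X_{t-k} and take expectations. With theta_0 = psi_0 = 1 and psi_j the MA(infinity) weights, this gives
  gamma(k) - sum_i phi_i gamma(k-i) = c_k,
  c_k = sigma^2 * sum_{j=k..q} theta_j psi_{j-k}   (c_k = 0 for k > q),
using gamma(-m) = gamma(m).
psi-weights needed (psi_j = theta_j + sum_i phi_i psi_{j-i}):
  psi_1 = theta_1 + phi_1 = 0.713 + (0.232) = 0.945
Right-hand sides:
  c_0 = sigma^2 (1 + theta_1 psi_1) = 3 * (1 + (0.713)(0.945)) = 3 * 1.673785 = 5.021355
  c_1 = sigma^2 theta_1 = 3 * (0.713) = 2.139
  c_2 = 0
Equations for k = 0, 1, 2 (AR order 2, c_2 = 0):
  (E0) gamma(0) = phi_1 gamma(1) + phi_2 gamma(2) + c_0
  (E1) gamma(1) = phi_1 gamma(0) + phi_2 gamma(1) + c_1
  (E2) gamma(2) = phi_1 gamma(1) + phi_2 gamma(0)
From (E1): gamma(1) = A gamma(0) + B with
  A = phi_1 / (1 - phi_2) = 0.232 / 1.64 = 0.141463,   B = c_1 / (1 - phi_2) = 2.139 / 1.64 = 1.304268.
Insert (E2) into (E0): gamma(0) (1 - phi_2^2) = phi_1 (1 + phi_2) gamma(1) + c_0.
  phi_1 (1 + phi_2) = (0.232)(0.36) = 0.08352,   1 - phi_2^2 = 0.5904.
Replace gamma(1) by A gamma(0) + B and collect gamma(0):
  gamma(0) [0.5904 - (0.08352)(0.141463)] = (0.08352)(1.304268) + 5.021355
  gamma(0) * 0.578585 = 5.130287
  gamma(0) = 5.130287 / 0.578585 = 8.866956.
  gamma(1) = A gamma(0) + B = (0.141463)(8.866956) + (1.304268) = 2.558618.
  gamma(2) = phi_1 gamma(1) + phi_2 gamma(0) = (0.232)(2.558618) + (-0.64)(8.866956) = -5.081252.
Therefore gamma(2) = -5.0813 (to 4 decimal places).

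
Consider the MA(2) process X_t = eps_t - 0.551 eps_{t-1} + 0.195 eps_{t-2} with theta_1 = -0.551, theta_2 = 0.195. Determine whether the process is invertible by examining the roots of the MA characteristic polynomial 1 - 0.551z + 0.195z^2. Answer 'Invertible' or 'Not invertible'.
\text{Invertible}

The MA(q) characteristic polynomial is P(z) = 1 - 0.551z + 0.195z^2.
Invertibility requires all roots to lie outside the unit circle, i.e. |z| > 1 for every root.
Set 1 + (-0.551) z + (0.195) z^2 = 0, i.e. a z^2 + b z + c = 0 with a = 0.195, b = -0.551, c = 1.
Discriminant D = b^2 - 4ac = (-0.551)^2 - 4*(0.195)*1 = 0.303601 - (0.78) = -0.476399.
D < 0, so the roots are the complex-conjugate pair z = (-b +/- i sqrt(-D)) / (2a) = 1.4128 +/- 1.7698i.
For a conjugate pair |z|^2 = z * conj(z) = (product of roots) = c/a = 1/(0.195) = 5.128205, so |z| = sqrt(5.128205) = 2.2646 for both roots.
Moduli of all roots: 2.2646, 2.2646.
All moduli strictly greater than 1? Yes.
Verdict: Invertible.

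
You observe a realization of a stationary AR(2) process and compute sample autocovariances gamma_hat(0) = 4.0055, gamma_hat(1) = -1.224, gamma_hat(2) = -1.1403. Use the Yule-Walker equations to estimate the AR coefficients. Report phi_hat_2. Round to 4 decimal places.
\hat\phi_{2} = -0.4170

The Yule-Walker equations for an AR(p) process read, in matrix form,
  Gamma_p phi = r_p,   with   (Gamma_p)_{ij} = gamma(|i - j|),
                       (r_p)_i = gamma(i),   i,j = 1..p.
Substitute the sample gammas (Toeplitz matrix and right-hand side of size 2):
  Gamma_p = [[4.0055, -1.224], [-1.224, 4.0055]]
  r_p     = [-1.224, -1.1403]
Written out:
  4.0055 phi_1 - 1.224 phi_2 = -1.224
  -1.224 phi_1 + 4.0055 phi_2 = -1.1403
Solve by Cramer's rule:
  det = gamma(0)^2 - gamma(1)^2 = (4.0055)^2 - (-1.224)^2 = 16.04403025 - 1.498176 = 14.54585425
  phi_hat_1 = [gamma(1) gamma(0) - gamma(1) gamma(2)] / det = [(-1.224)(4.0055) - (-1.224)(-1.1403)] / 14.54585425 = -6.2984592 / 14.54585425 = -0.433
  phi_hat_2 = [gamma(0) gamma(2) - gamma(1)^2] / det = [(4.0055)(-1.1403) - (-1.224)^2] / 14.54585425 = -6.06564765 / 14.54585425 = -0.417
So phi_hat = [-0.4330, -0.4170].
Therefore phi_hat_2 = -0.4170.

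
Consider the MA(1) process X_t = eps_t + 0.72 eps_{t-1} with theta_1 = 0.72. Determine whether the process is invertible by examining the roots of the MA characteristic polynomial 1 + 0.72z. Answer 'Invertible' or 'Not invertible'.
\text{Invertible}

The MA(q) characteristic polynomial is P(z) = 1 + 0.72z.
Invertibility requires all roots to lie outside the unit circle, i.e. |z| > 1 for every root.
This is linear in z: 1 + (0.72) z = 0  =>  z = -1/(0.72) = -1.388889,  |z| = 1.388889.
Moduli of all roots: 1.3889.
All moduli strictly greater than 1? Yes.
Verdict: Invertible.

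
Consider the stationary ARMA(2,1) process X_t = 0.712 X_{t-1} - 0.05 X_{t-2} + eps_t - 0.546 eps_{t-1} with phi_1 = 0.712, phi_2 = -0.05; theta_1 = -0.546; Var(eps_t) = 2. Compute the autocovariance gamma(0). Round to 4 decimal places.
\gamma(0) = 2.0698

Multiply the model equation by X_{t-k} and take expectations. With theta_0 = psi_0 = 1 and psi_j the MA(infinity) weights, this gives
  gamma(k) - sum_i phi_i gamma(k-i) = c_k,
  c_k = sigma^2 * sum_{j=k..q} theta_j psi_{j-k}   (c_k = 0 for k > q),
using gamma(-m) = gamma(m).
psi-weights needed (psi_j = theta_j + sum_i phi_i psi_{j-i}):
  psi_1 = theta_1 + phi_1 = -0.546 + (0.712) = 0.166
Right-hand sides:
  c_0 = sigma^2 (1 + theta_1 psi_1) = 2 * (1 + (-0.546)(0.166)) = 2 * 0.909364 = 1.818728
  c_1 = sigma^2 theta_1 = 2 * (-0.546) = -1.092
  c_2 = 0
Equations for k = 0, 1, 2 (AR order 2, c_2 = 0):
  (E0) gamma(0) = phi_1 gamma(1) + phi_2 gamma(2) + c_0
  (E1) gamma(1) = phi_1 gamma(0) + phi_2 gamma(1) + c_1
  (E2) gamma(2) = phi_1 gamma(1) + phi_2 gamma(0)
From (E1): gamma(1) = A gamma(0) + B with
  A = phi_1 / (1 - phi_2) = 0.712 / 1.05 = 0.678095,   B = c_1 / (1 - phi_2) = -1.092 / 1.05 = -1.04.
Insert (E2) into (E0): gamma(0) (1 - phi_2^2) = phi_1 (1 + phi_2) gamma(1) + c_0.
  phi_1 (1 + phi_2) = (0.712)(0.95) = 0.6764,   1 - phi_2^2 = 0.9975.
Replace gamma(1) by A gamma(0) + B and collect gamma(0):
  gamma(0) [0.9975 - (0.6764)(0.678095)] = (0.6764)(-1.04) + 1.818728
  gamma(0) * 0.538836 = 1.115272
  gamma(0) = 1.115272 / 0.538836 = 2.069779.
Therefore gamma(0) = 2.0698 (to 4 decimal places).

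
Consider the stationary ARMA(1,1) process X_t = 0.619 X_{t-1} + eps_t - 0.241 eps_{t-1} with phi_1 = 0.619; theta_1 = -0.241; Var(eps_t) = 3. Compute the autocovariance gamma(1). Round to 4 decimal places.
\gamma(1) = 1.5642

Multiply the model equation by X_{t-k} and take expectations. With theta_0 = psi_0 = 1 and psi_j the MA(infinity) weights, this gives
  gamma(k) - sum_i phi_i gamma(k-i) = c_k,
  c_k = sigma^2 * sum_{j=k..q} theta_j psi_{j-k}   (c_k = 0 for k > q),
using gamma(-m) = gamma(m).
psi-weights needed (psi_j = theta_j + sum_i phi_i psi_{j-i}):
  psi_1 = theta_1 + phi_1 = -0.241 + (0.619) = 0.378
Right-hand sides:
  c_0 = sigma^2 (1 + theta_1 psi_1) = 3 * (1 + (-0.241)(0.378)) = 3 * 0.908902 = 2.726706
  c_1 = sigma^2 theta_1 = 3 * (-0.241) = -0.723
  c_2 = 0
Equations for k = 0 and k = 1 (AR order 1):
  gamma(0) = phi_1 gamma(1) + c_0
  gamma(1) = phi_1 gamma(0) + c_1
Substituting the second into the first: gamma(0) (1 - phi_1^2) = c_0 + phi_1 c_1, so
  gamma(0) = (c_0 + phi_1 c_1) / (1 - phi_1^2) = (2.726706 + (0.619)(-0.723)) / (1 - (0.619)^2) = 2.279169 / 0.616839 = 3.694917.
  gamma(1) = phi_1 gamma(0) + c_1 = (0.619)(3.694917) + (-0.723) = 1.564154.
Therefore gamma(1) = 1.5642 (to 4 decimal places).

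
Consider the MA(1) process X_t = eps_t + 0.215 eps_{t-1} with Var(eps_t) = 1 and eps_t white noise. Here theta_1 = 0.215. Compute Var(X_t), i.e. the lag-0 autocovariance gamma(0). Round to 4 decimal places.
\gamma(0) = 1.0462

For an MA(q) process X_t = eps_t + sum_i theta_i eps_{t-i} with
Var(eps_t) = sigma^2, the variance is
  gamma(0) = sigma^2 * (1 + sum_i theta_i^2).
  sum_i theta_i^2 = (0.215)^2 = 0.046225.
  gamma(0) = 1 * (1 + 0.046225) = 1 * 1.046225 = 1.046225, which rounds to 1.0462.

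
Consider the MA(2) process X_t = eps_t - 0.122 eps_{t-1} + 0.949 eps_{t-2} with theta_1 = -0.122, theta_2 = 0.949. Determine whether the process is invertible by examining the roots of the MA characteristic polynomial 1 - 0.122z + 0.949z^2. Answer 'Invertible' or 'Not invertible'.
\text{Invertible}

The MA(q) characteristic polynomial is P(z) = 1 - 0.122z + 0.949z^2.
Invertibility requires all roots to lie outside the unit circle, i.e. |z| > 1 for every root.
Set 1 + (-0.122) z + (0.949) z^2 = 0, i.e. a z^2 + b z + c = 0 with a = 0.949, b = -0.122, c = 1.
Discriminant D = b^2 - 4ac = (-0.122)^2 - 4*(0.949)*1 = 0.014884 - (3.796) = -3.781116.
D < 0, so the roots are the complex-conjugate pair z = (-b +/- i sqrt(-D)) / (2a) = 0.0643 +/- 1.0245i.
For a conjugate pair |z|^2 = z * conj(z) = (product of roots) = c/a = 1/(0.949) = 1.053741, so |z| = sqrt(1.053741) = 1.0265 for both roots.
Moduli of all roots: 1.0265, 1.0265.
All moduli strictly greater than 1? Yes.
Verdict: Invertible.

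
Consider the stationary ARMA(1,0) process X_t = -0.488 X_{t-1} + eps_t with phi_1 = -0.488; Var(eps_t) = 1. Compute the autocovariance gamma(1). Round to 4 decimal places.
\gamma(1) = -0.6405

Multiply the model equation by X_{t-k} and take expectations. With theta_0 = psi_0 = 1 and psi_j the MA(infinity) weights, this gives
  gamma(k) - sum_i phi_i gamma(k-i) = c_k,
  c_k = sigma^2 * sum_{j=k..q} theta_j psi_{j-k}   (c_k = 0 for k > q),
using gamma(-m) = gamma(m).
Pure AR (q = 0): c_0 = sigma^2 = 1, c_k = 0 for k >= 1.
Equations for k = 0 and k = 1 (AR order 1):
  gamma(0) = phi_1 gamma(1) + c_0
  gamma(1) = phi_1 gamma(0) + c_1
Substituting the second into the first: gamma(0) (1 - phi_1^2) = c_0 + phi_1 c_1, so
  gamma(0) = c_0 / (1 - phi_1^2) = 1 / (1 - (-0.488)^2) = 1 / 0.761856 = 1.312584.
  gamma(1) = phi_1 gamma(0) = (-0.488)(1.312584) = -0.640541.
Therefore gamma(1) = -0.6405 (to 4 decimal places).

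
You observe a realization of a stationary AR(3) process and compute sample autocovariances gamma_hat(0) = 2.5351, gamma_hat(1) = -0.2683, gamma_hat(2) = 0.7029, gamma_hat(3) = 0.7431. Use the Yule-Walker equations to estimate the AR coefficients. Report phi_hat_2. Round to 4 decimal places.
\hat\phi_{2} = 0.2980

The Yule-Walker equations for an AR(p) process read, in matrix form,
  Gamma_p phi = r_p,   with   (Gamma_p)_{ij} = gamma(|i - j|),
                       (r_p)_i = gamma(i),   i,j = 1..p.
Substitute the sample gammas (Toeplitz matrix and right-hand side of size 3):
  Gamma_p = [[2.5351, -0.2683, 0.7029], [-0.2683, 2.5351, -0.2683], [0.7029, -0.2683, 2.5351]]
  r_p     = [-0.2683, 0.7029, 0.7431]
Written out (R1..R3):
  (R1) 2.5351 phi_1 - 0.2683 phi_2 + 0.7029 phi_3 = -0.2683
  (R2) -0.2683 phi_1 + 2.5351 phi_2 - 0.2683 phi_3 = 0.7029
  (R3) 0.7029 phi_1 - 0.2683 phi_2 + 2.5351 phi_3 = 0.7431
Gaussian elimination:
  R2 <- R2 - (-0.2683/2.5351) R1 = R2 - (-0.105834) R1:  2.506705 phi_2 - 0.193909 phi_3 = 0.674505
  R3 <- R3 - (0.7029/2.5351) R1 = R3 - (0.277267) R1:  -0.193909 phi_2 + 2.340209 phi_3 = 0.817491
  R3 <- R3 - (-0.193909/2.506705) R2 = R3 - (-0.077356) R2:  2.325209 phi_3 = 0.869668
Back-substitution:
  phi_hat_3 = 0.869668 / 2.325209 = 0.374017
  phi_hat_2 = (0.674505 - (-0.193909)(0.374017)) / 2.506705 = 0.298013
  phi_hat_1 = (-0.2683 - (-0.2683)(0.298013) - (0.7029)(0.374017)) / 2.5351 = -0.177997
So phi_hat = [-0.1780, 0.2980, 0.3740].
Therefore phi_hat_2 = 0.2980.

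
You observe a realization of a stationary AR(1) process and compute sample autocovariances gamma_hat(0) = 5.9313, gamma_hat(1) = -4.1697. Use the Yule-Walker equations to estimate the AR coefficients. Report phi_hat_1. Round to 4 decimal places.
\hat\phi_{1} = -0.7030

The Yule-Walker equations for an AR(p) process read, in matrix form,
  Gamma_p phi = r_p,   with   (Gamma_p)_{ij} = gamma(|i - j|),
                       (r_p)_i = gamma(i),   i,j = 1..p.
Substitute the sample gammas (Toeplitz matrix and right-hand side of size 1):
  Gamma_p = [[5.9313]]
  r_p     = [-4.1697]
With p = 1 this is the single equation gamma(0) phi_1 = gamma(1):
  phi_hat_1 = gamma(1) / gamma(0) = -4.1697 / 5.9313 = -0.7030.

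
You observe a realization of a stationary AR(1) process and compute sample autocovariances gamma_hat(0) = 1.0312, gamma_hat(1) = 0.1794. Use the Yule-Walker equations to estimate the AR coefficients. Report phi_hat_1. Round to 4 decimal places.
\hat\phi_{1} = 0.1740

The Yule-Walker equations for an AR(p) process read, in matrix form,
  Gamma_p phi = r_p,   with   (Gamma_p)_{ij} = gamma(|i - j|),
                       (r_p)_i = gamma(i),   i,j = 1..p.
Substitute the sample gammas (Toeplitz matrix and right-hand side of size 1):
  Gamma_p = [[1.0312]]
  r_p     = [0.1794]
With p = 1 this is the single equation gamma(0) phi_1 = gamma(1):
  phi_hat_1 = gamma(1) / gamma(0) = 0.1794 / 1.0312 = 0.1740.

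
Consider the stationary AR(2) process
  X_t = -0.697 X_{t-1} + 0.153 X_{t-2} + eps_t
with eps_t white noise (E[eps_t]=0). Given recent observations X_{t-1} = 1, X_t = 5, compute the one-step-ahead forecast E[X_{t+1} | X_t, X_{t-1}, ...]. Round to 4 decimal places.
E[X_{t+1} \mid \mathcal F_t] = -3.3320

For an AR(p) model X_t = c + sum_i phi_i X_{t-i} + eps_t, the
one-step-ahead conditional mean is
  E[X_{t+1} | X_t, ...] = c + sum_i phi_i X_{t+1-i}.
Substitute known values:
  E[X_{t+1} | ...] = (-0.697) * (5) + (0.153) * (1)
                   = -3.3320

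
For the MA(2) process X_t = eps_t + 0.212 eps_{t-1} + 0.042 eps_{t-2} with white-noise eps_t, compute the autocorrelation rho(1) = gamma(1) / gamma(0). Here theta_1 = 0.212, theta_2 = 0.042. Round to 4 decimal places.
\rho(1) = 0.2110

For an MA(q) process with theta_0 = 1, the autocovariance is
  gamma(k) = sigma^2 * sum_{i=0..q-k} theta_i * theta_{i+k},
and rho(k) = gamma(k) / gamma(0). Sigma^2 cancels.
  numerator   = (1)*(0.212) + (0.212)*(0.042) = 0.220904.
  denominator = (1)^2 + (0.212)^2 + (0.042)^2 = 1.046708.
  rho(1) = 0.220904 / 1.046708 = 0.2110.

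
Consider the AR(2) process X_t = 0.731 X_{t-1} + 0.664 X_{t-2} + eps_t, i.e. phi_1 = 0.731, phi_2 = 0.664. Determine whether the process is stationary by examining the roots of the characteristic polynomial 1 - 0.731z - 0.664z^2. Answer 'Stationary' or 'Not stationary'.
\text{Not stationary}

The AR(p) characteristic polynomial is P(z) = 1 - 0.731z - 0.664z^2.
Stationarity requires all roots to lie outside the unit circle, i.e. |z| > 1 for every root.
Set 1 + (-0.731) z + (-0.664) z^2 = 0, i.e. a z^2 + b z + c = 0 with a = -0.664, b = -0.731, c = 1.
Discriminant D = b^2 - 4ac = (-0.731)^2 - 4*(-0.664)*1 = 0.534361 - (-2.656) = 3.190361.
D >= 0, so the roots are real: z = (-b +/- sqrt(D)) / (2a) = (0.731 +/- 1.786158) / (-1.328).
  z_1 = (0.731 + 1.786158) / (-1.328) = -1.8955,   |z_1| = 1.8955.
  z_2 = (0.731 - 1.786158) / (-1.328) = 0.7945,   |z_2| = 0.7945.
Moduli of all roots: 1.8955, 0.7945.
All moduli strictly greater than 1? No.
Verdict: Not stationary.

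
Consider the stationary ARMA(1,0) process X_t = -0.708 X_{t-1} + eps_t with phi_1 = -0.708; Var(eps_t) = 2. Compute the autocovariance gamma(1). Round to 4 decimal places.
\gamma(1) = -2.8392

Multiply the model equation by X_{t-k} and take expectations. With theta_0 = psi_0 = 1 and psi_j the MA(infinity) weights, this gives
  gamma(k) - sum_i phi_i gamma(k-i) = c_k,
  c_k = sigma^2 * sum_{j=k..q} theta_j psi_{j-k}   (c_k = 0 for k > q),
using gamma(-m) = gamma(m).
Pure AR (q = 0): c_0 = sigma^2 = 2, c_k = 0 for k >= 1.
Equations for k = 0 and k = 1 (AR order 1):
  gamma(0) = phi_1 gamma(1) + c_0
  gamma(1) = phi_1 gamma(0) + c_1
Substituting the second into the first: gamma(0) (1 - phi_1^2) = c_0 + phi_1 c_1, so
  gamma(0) = c_0 / (1 - phi_1^2) = 2 / (1 - (-0.708)^2) = 2 / 0.498736 = 4.010138.
  gamma(1) = phi_1 gamma(0) = (-0.708)(4.010138) = -2.839177.
Therefore gamma(1) = -2.8392 (to 4 decimal places).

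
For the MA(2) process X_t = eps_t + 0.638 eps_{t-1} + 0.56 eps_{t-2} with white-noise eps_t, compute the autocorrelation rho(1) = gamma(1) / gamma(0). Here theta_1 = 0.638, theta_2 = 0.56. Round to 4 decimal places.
\rho(1) = 0.5784

For an MA(q) process with theta_0 = 1, the autocovariance is
  gamma(k) = sigma^2 * sum_{i=0..q-k} theta_i * theta_{i+k},
and rho(k) = gamma(k) / gamma(0). Sigma^2 cancels.
  numerator   = (1)*(0.638) + (0.638)*(0.56) = 0.99528.
  denominator = (1)^2 + (0.638)^2 + (0.56)^2 = 1.720644.
  rho(1) = 0.99528 / 1.720644 = 0.5784.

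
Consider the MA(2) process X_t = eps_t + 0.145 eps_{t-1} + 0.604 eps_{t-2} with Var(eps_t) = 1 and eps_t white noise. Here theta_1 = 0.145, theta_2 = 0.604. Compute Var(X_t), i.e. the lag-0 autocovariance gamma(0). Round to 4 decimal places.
\gamma(0) = 1.3858

For an MA(q) process X_t = eps_t + sum_i theta_i eps_{t-i} with
Var(eps_t) = sigma^2, the variance is
  gamma(0) = sigma^2 * (1 + sum_i theta_i^2).
  sum_i theta_i^2 = (0.145)^2 + (0.604)^2 = 0.021025 + 0.364816 = 0.385841.
  gamma(0) = 1 * (1 + 0.385841) = 1 * 1.385841 = 1.385841, which rounds to 1.3858.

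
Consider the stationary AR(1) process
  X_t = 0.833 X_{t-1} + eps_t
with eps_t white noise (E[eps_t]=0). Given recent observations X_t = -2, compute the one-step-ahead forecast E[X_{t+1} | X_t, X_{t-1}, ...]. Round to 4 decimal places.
E[X_{t+1} \mid \mathcal F_t] = -1.6660

For an AR(p) model X_t = c + sum_i phi_i X_{t-i} + eps_t, the
one-step-ahead conditional mean is
  E[X_{t+1} | X_t, ...] = c + sum_i phi_i X_{t+1-i}.
Substitute known values:
  E[X_{t+1} | ...] = (0.833) * (-2)
                   = -1.6660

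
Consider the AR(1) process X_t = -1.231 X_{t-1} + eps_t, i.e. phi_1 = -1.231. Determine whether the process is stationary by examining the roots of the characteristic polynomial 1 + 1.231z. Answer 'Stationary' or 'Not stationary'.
\text{Not stationary}

The AR(p) characteristic polynomial is P(z) = 1 + 1.231z.
Stationarity requires all roots to lie outside the unit circle, i.e. |z| > 1 for every root.
This is linear in z: 1 + (1.231) z = 0  =>  z = -1/(1.231) = -0.812348,  |z| = 0.812348.
Moduli of all roots: 0.8123.
All moduli strictly greater than 1? No.
Verdict: Not stationary.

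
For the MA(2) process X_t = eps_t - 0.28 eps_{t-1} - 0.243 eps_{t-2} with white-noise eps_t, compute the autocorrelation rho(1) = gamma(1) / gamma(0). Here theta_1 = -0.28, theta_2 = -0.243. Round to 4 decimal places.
\rho(1) = -0.1863

For an MA(q) process with theta_0 = 1, the autocovariance is
  gamma(k) = sigma^2 * sum_{i=0..q-k} theta_i * theta_{i+k},
and rho(k) = gamma(k) / gamma(0). Sigma^2 cancels.
  numerator   = (1)*(-0.28) + (-0.28)*(-0.243) = -0.21196.
  denominator = (1)^2 + (-0.28)^2 + (-0.243)^2 = 1.137449.
  rho(1) = -0.21196 / 1.137449 = -0.1863.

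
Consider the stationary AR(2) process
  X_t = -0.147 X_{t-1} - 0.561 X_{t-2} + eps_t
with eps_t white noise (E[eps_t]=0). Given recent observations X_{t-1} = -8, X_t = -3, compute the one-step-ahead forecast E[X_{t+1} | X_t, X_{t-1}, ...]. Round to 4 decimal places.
E[X_{t+1} \mid \mathcal F_t] = 4.9290

For an AR(p) model X_t = c + sum_i phi_i X_{t-i} + eps_t, the
one-step-ahead conditional mean is
  E[X_{t+1} | X_t, ...] = c + sum_i phi_i X_{t+1-i}.
Substitute known values:
  E[X_{t+1} | ...] = (-0.147) * (-3) + (-0.561) * (-8)
                   = 4.9290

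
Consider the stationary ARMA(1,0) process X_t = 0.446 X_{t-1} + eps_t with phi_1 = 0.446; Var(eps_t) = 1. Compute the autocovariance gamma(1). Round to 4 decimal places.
\gamma(1) = 0.5567

Multiply the model equation by X_{t-k} and take expectations. With theta_0 = psi_0 = 1 and psi_j the MA(infinity) weights, this gives
  gamma(k) - sum_i phi_i gamma(k-i) = c_k,
  c_k = sigma^2 * sum_{j=k..q} theta_j psi_{j-k}   (c_k = 0 for k > q),
using gamma(-m) = gamma(m).
Pure AR (q = 0): c_0 = sigma^2 = 1, c_k = 0 for k >= 1.
Equations for k = 0 and k = 1 (AR order 1):
  gamma(0) = phi_1 gamma(1) + c_0
  gamma(1) = phi_1 gamma(0) + c_1
Substituting the second into the first: gamma(0) (1 - phi_1^2) = c_0 + phi_1 c_1, so
  gamma(0) = c_0 / (1 - phi_1^2) = 1 / (1 - (0.446)^2) = 1 / 0.801084 = 1.248309.
  gamma(1) = phi_1 gamma(0) = (0.446)(1.248309) = 0.556746.
Therefore gamma(1) = 0.5567 (to 4 decimal places).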